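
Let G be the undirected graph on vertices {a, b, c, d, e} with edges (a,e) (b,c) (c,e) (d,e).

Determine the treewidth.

1

A width-1 tree decomposition is:
Bags: B1 = {a, e}  B2 = {c, e}  B3 = {d, e}  B4 = {b, c}
Tree: B1–B2, B2–B3, B2–B4
Each bag holds 2 vertices, so the decomposition has width 1, which upper-bounds the treewidth. G has an edge, so its treewidth is at least 1. Combining the bounds, tw(G) = 1.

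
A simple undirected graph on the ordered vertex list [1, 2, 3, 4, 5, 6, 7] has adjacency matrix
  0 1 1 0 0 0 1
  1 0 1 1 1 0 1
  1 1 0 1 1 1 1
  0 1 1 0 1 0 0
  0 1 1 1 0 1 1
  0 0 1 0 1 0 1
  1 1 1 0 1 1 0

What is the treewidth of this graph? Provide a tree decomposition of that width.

Each bag holds 4 vertices, so the decomposition has width 3, which upper-bounds the treewidth. Conversely, {1, 2, 3, 7} is a clique of size 4, and the vertices of any clique must share a bag in every tree decomposition; so some bag has ≥ 4 vertices and tw(G) ≥ 3. Hence tw(G) = 3 exactly.

Treewidth 3.
Bags: B1 = {2, 3, 5, 7}  B2 = {1, 2, 3, 7}  B3 = {3, 5, 6, 7}  B4 = {2, 3, 4, 5}
Tree: B1–B2, B1–B3, B1–B4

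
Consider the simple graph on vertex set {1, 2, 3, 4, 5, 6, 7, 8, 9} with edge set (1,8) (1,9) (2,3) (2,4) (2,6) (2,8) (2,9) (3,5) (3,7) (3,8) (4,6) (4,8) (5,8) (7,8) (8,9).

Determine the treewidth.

A width-2 tree decomposition is:
Bags: B1 = {2, 4, 8}  B2 = {2, 3, 8}  B3 = {3, 5, 8}  B4 = {2, 8, 9}  B5 = {2, 4, 6}  B6 = {1, 8, 9}  B7 = {3, 7, 8}
Tree: B1–B2, B2–B3, B2–B4, B1–B5, B4–B6, B2–B7
Every bag has size at most 3, so the width is 3 − 1 = 2 and tw(G) ≤ 2. Conversely, {1, 8, 9} is a clique of size 3, and the vertices of any clique must share a bag in every tree decomposition; so some bag has ≥ 3 vertices and tw(G) ≥ 2. Hence tw(G) = 2 exactly.

2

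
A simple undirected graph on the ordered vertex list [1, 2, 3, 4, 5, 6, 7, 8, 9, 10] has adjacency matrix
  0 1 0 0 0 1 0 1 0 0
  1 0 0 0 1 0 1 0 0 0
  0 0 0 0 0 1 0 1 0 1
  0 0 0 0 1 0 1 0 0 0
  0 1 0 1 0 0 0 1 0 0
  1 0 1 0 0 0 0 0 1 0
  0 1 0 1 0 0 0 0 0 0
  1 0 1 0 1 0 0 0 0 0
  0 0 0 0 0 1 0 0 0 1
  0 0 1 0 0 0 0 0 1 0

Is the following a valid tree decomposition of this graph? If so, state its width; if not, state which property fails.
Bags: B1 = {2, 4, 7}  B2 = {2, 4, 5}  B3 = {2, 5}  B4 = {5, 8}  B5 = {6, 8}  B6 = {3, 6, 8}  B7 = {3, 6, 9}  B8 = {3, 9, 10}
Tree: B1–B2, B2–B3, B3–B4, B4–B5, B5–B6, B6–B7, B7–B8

A tree decomposition must satisfy three properties: every vertex lies in some bag; for every edge, both endpoints lie together in some bag; and for every vertex, the bags containing it form a connected subtree. Here vertex 1 appears in no bag, so the decomposition is invalid.

No — vertex 1 appears in no bag.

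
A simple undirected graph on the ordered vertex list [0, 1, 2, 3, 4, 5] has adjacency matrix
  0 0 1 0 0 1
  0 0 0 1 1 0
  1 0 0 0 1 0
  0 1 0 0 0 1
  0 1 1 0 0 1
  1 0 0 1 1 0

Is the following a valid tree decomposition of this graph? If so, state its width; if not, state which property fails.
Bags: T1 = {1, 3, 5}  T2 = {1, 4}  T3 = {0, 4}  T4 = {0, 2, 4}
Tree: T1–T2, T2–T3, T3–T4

No — edge (5,4) lies in no bag.

A tree decomposition must satisfy three properties: every vertex lies in some bag; for every edge, both endpoints lie together in some bag; and for every vertex, the bags containing it form a connected subtree. Here edge (5,4) lies in no bag, so the decomposition is invalid.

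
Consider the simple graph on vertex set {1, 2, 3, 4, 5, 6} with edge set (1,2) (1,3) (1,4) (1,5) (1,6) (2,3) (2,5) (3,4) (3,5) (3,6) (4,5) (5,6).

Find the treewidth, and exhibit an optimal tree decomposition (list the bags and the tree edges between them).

Every bag has size at most 4, so the width is 4 − 1 = 3 and tw(G) ≤ 3. Conversely, {1, 2, 3, 5} is a clique of size 4, and the vertices of any clique must share a bag in every tree decomposition; so some bag has ≥ 4 vertices and tw(G) ≥ 3. The upper and lower bounds meet at 3, so that is the treewidth.

Treewidth 3.
One optimal decomposition is:
Bags: B1 = {1, 2, 3, 5}  B2 = {1, 3, 4, 5}  B3 = {1, 3, 5, 6}
Tree: B1–B2, B1–B3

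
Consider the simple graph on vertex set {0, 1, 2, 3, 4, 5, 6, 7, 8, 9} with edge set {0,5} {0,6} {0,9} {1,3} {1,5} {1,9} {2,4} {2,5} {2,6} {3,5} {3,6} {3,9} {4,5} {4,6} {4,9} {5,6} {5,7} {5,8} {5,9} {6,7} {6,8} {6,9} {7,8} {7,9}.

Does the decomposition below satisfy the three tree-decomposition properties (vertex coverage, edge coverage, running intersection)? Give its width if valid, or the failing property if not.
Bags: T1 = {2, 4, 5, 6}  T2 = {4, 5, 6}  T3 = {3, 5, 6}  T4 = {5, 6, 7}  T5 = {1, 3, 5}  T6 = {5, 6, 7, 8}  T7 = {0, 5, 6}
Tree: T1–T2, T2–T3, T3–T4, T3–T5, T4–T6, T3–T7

A tree decomposition must satisfy three properties: every vertex lies in some bag; for every edge, both endpoints lie together in some bag; and for every vertex, the bags containing it form a connected subtree. Here vertex 9 appears in no bag, so the decomposition is invalid.

No — vertex 9 appears in no bag.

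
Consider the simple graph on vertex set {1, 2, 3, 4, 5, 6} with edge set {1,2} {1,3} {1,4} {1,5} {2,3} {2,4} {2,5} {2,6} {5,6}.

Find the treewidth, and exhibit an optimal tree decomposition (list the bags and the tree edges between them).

Every bag has size at most 3, so the width is 3 − 1 = 2 and tw(G) ≤ 2. Conversely, {1, 2, 3} is a clique of size 3, and the vertices of any clique must share a bag in every tree decomposition; so some bag has ≥ 3 vertices and tw(G) ≥ 2. Therefore the treewidth is 2.

Treewidth 2.
One optimal decomposition is:
Bags: B1 = {1, 2, 3}  B2 = {1, 2, 4}  B3 = {1, 2, 5}  B4 = {2, 5, 6}
Tree: B1–B2, B1–B3, B3–B4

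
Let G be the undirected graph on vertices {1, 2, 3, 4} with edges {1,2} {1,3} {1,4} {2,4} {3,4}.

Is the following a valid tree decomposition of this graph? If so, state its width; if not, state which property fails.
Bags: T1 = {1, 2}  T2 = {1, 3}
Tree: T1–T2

A tree decomposition must satisfy three properties: every vertex lies in some bag; for every edge, both endpoints lie together in some bag; and for every vertex, the bags containing it form a connected subtree. Here vertex 4 appears in no bag, so the decomposition is invalid.

No — vertex 4 appears in no bag.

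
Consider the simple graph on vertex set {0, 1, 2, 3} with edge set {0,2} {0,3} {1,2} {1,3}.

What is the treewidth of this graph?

A width-2 tree decomposition is:
Bags: B1 = {0, 1, 3}  B2 = {0, 1, 2}
Tree: B1–B2
Each bag holds 3 vertices, so the decomposition has width 2, which upper-bounds the treewidth. Since 0–3–1–2–0 is a cycle in G, G is not acyclic. Forests are exactly the graphs of treewidth ≤ 1, so tw(G) ≥ 2. Therefore the treewidth is 2.

2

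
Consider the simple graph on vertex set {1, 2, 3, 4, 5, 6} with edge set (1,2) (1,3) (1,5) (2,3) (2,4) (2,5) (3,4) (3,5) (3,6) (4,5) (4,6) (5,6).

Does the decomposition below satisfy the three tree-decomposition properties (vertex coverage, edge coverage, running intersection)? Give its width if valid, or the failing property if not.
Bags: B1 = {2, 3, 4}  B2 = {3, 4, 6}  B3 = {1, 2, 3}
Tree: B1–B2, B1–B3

No — vertex 5 appears in no bag.

A tree decomposition must satisfy three properties: every vertex lies in some bag; for every edge, both endpoints lie together in some bag; and for every vertex, the bags containing it form a connected subtree. Here vertex 5 appears in no bag, so the decomposition is invalid.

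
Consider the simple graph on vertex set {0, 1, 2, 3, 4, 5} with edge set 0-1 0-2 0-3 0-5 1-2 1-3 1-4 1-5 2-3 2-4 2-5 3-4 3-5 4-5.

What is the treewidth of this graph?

4

A width-4 tree decomposition is:
Bags: B1 = {1, 2, 3, 4, 5}  B2 = {0, 1, 2, 3, 5}
Tree: B1–B2
Each bag holds 5 vertices, so the decomposition has width 4, which upper-bounds the treewidth. On the other hand G contains the 5-clique {0, 1, 2, 3, 5}. A clique must lie in a single bag of any decomposition, so no decomposition can have width below 4. Therefore the treewidth is 4.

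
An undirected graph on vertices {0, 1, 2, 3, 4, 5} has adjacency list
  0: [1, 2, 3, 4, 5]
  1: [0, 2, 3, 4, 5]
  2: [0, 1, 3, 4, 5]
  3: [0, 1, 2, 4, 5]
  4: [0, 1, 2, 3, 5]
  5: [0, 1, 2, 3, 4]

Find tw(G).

A width-5 tree decomposition is:
Bags: B1 = {0, 1, 2, 3, 4, 5}
Tree: (single bag)
A single bag containing all 6 vertices is trivially a valid decomposition of width 5. On the other hand G contains the 6-clique {0, 1, 2, 3, 4, 5}. A clique must lie in a single bag of any decomposition, so no decomposition can have width below 5. The upper and lower bounds meet at 5, so that is the treewidth.

5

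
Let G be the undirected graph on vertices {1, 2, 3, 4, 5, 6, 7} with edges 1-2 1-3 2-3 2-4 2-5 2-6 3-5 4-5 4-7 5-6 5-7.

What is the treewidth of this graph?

2

A width-2 tree decomposition is:
Bags: B1 = {2, 4, 5}  B2 = {2, 3, 5}  B3 = {2, 5, 6}  B4 = {1, 2, 3}  B5 = {4, 5, 7}
Tree: B1–B2, B2–B3, B2–B4, B1–B5
Every bag has size at most 3, so the width is 3 − 1 = 2 and tw(G) ≤ 2. Conversely, {1, 2, 3} is a clique of size 3, and the vertices of any clique must share a bag in every tree decomposition; so some bag has ≥ 3 vertices and tw(G) ≥ 2. The upper and lower bounds meet at 2, so that is the treewidth.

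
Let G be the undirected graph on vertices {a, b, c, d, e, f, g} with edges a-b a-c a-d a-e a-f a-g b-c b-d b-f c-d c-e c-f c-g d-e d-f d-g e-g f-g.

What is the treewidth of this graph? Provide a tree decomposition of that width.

The largest bag has 5 vertices, giving width 4; this decomposition certifies tw(G) ≤ 4. On the other hand G contains the 5-clique {a, c, d, e, g}. A clique must lie in a single bag of any decomposition, so no decomposition can have width below 4. Hence tw(G) = 4 exactly.

Treewidth 4.
Bags: B1 = {a, b, c, d, f}  B2 = {a, c, d, f, g}  B3 = {a, c, d, e, g}
Tree: B1–B2, B2–B3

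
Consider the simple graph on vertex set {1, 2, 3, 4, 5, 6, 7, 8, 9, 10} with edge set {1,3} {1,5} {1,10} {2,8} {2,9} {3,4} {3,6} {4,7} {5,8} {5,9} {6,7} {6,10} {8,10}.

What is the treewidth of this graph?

2

A width-2 tree decomposition is:
Bags: B1 = {2, 5, 9}  B2 = {2, 5, 8}  B3 = {1, 5, 8}  B4 = {1, 8, 10}  B5 = {1, 3, 10}  B6 = {3, 6, 10}  B7 = {3, 4, 6}  B8 = {4, 6, 7}
Tree: B1–B2, B2–B3, B3–B4, B4–B5, B5–B6, B6–B7, B7–B8
The largest bag has 3 vertices, giving width 2; this decomposition certifies tw(G) ≤ 2. For the lower bound, G contains the cycle 9–2–8–5–9, so G is not a forest; only forests have treewidth ≤ 1, hence tw(G) ≥ 2. Therefore the treewidth is 2.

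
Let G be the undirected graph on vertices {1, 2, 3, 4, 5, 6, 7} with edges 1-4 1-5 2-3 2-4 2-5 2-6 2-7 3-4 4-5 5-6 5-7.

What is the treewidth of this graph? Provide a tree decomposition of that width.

Each bag holds 3 vertices, so the decomposition has width 2, which upper-bounds the treewidth. For the lower bound, the 3 vertices {1, 4, 5} are pairwise adjacent, and any tree decomposition puts a clique entirely inside one bag — forcing width ≥ 2. Therefore the treewidth is 2.

Treewidth 2.
Bags: B1 = {2, 4, 5}  B2 = {1, 4, 5}  B3 = {2, 3, 4}  B4 = {2, 5, 6}  B5 = {2, 5, 7}
Tree: B1–B2, B1–B3, B1–B4, B4–B5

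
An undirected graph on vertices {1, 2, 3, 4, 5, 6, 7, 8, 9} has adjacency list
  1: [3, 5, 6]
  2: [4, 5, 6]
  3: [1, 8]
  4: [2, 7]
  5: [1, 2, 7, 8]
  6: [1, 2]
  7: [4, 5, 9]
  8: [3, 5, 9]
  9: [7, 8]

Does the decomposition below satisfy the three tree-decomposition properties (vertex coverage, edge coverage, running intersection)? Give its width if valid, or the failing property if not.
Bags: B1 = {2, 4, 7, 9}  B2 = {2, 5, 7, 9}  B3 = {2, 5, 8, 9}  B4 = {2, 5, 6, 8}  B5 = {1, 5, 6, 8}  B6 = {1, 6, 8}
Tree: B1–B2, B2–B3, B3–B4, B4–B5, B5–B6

A tree decomposition must satisfy three properties: every vertex lies in some bag; for every edge, both endpoints lie together in some bag; and for every vertex, the bags containing it form a connected subtree. Here vertex 3 appears in no bag, so the decomposition is invalid.

No — vertex 3 appears in no bag.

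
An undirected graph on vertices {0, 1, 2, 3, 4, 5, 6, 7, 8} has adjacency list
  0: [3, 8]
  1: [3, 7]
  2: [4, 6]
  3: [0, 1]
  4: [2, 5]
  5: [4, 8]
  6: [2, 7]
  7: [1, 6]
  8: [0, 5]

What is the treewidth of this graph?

2

A width-2 tree decomposition is:
Bags: B1 = {0, 3, 8}  B2 = {3, 5, 8}  B3 = {3, 4, 5}  B4 = {2, 3, 4}  B5 = {2, 3, 6}  B6 = {3, 6, 7}  B7 = {1, 3, 7}
Tree: B1–B2, B2–B3, B3–B4, B4–B5, B5–B6, B6–B7
Each bag holds 3 vertices, so the decomposition has width 2, which upper-bounds the treewidth. The edges 3–0–8–5–4–2–6–7–1–3 form a cycle, so G is not a tree and its treewidth is at least 2. Hence tw(G) = 2 exactly.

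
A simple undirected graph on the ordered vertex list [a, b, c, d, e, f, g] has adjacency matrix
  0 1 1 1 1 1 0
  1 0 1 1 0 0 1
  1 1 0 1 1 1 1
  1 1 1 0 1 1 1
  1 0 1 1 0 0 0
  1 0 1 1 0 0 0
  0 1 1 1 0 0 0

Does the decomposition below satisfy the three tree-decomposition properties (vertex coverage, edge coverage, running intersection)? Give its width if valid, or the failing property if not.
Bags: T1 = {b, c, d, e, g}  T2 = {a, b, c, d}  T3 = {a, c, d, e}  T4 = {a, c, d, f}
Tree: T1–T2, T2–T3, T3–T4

No — bags containing vertex e are not connected in the tree.

A tree decomposition must satisfy three properties: every vertex lies in some bag; for every edge, both endpoints lie together in some bag; and for every vertex, the bags containing it form a connected subtree. Here bags containing vertex e are not connected in the tree, so the decomposition is invalid.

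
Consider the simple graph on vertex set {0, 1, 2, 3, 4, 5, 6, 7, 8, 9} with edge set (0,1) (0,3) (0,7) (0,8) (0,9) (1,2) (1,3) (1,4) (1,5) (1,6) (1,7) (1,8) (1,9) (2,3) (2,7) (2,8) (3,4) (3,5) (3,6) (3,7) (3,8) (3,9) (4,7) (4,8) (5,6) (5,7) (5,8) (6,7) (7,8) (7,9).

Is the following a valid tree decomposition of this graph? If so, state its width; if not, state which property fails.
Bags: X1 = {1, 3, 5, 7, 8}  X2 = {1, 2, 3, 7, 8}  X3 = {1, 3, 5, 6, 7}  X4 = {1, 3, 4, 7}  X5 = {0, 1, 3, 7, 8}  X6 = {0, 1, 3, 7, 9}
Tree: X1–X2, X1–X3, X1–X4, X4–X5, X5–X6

A tree decomposition must satisfy three properties: every vertex lies in some bag; for every edge, both endpoints lie together in some bag; and for every vertex, the bags containing it form a connected subtree. Here edge (8,4) lies in no bag, so the decomposition is invalid.

No — edge (8,4) lies in no bag.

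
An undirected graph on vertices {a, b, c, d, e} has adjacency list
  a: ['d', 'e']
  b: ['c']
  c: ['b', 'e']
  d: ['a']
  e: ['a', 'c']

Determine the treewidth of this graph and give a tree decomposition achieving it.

Each bag holds 2 vertices, so the decomposition has width 1, which upper-bounds the treewidth. Any graph with an edge has treewidth ≥ 1, and G has the edge b–c. Hence tw(G) = 1 exactly.

Treewidth 1.
One optimal decomposition is:
Bags: B1 = {b, c}  B2 = {c, e}  B3 = {a, e}  B4 = {a, d}
Tree: B1–B2, B2–B3, B3–B4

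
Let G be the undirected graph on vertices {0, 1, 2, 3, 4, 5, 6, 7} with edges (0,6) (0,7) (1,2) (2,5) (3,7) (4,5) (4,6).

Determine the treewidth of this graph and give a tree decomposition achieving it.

The largest bag has 2 vertices, giving width 1; this decomposition certifies tw(G) ≤ 1. Any graph with an edge has treewidth ≥ 1, and G has the edge 1–2. Therefore the treewidth is 1.

Treewidth 1.
One optimal decomposition is:
Bags: B1 = {1, 2}  B2 = {2, 5}  B3 = {4, 5}  B4 = {4, 6}  B5 = {0, 6}  B6 = {0, 7}  B7 = {3, 7}
Tree: B1–B2, B2–B3, B3–B4, B4–B5, B5–B6, B6–B7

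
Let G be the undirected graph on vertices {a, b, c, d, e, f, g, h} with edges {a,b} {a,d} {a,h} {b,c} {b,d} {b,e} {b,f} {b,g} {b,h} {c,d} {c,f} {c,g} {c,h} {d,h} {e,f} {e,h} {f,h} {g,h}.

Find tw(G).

3

A width-3 tree decomposition is:
Bags: B1 = {b, c, g, h}  B2 = {b, c, f, h}  B3 = {b, c, d, h}  B4 = {a, b, d, h}  B5 = {b, e, f, h}
Tree: B1–B2, B2–B3, B3–B4, B2–B5
The largest bag has 4 vertices, giving width 3; this decomposition certifies tw(G) ≤ 3. For the lower bound, the 4 vertices {b, e, f, h} are pairwise adjacent, and any tree decomposition puts a clique entirely inside one bag — forcing width ≥ 3. Hence tw(G) = 3 exactly.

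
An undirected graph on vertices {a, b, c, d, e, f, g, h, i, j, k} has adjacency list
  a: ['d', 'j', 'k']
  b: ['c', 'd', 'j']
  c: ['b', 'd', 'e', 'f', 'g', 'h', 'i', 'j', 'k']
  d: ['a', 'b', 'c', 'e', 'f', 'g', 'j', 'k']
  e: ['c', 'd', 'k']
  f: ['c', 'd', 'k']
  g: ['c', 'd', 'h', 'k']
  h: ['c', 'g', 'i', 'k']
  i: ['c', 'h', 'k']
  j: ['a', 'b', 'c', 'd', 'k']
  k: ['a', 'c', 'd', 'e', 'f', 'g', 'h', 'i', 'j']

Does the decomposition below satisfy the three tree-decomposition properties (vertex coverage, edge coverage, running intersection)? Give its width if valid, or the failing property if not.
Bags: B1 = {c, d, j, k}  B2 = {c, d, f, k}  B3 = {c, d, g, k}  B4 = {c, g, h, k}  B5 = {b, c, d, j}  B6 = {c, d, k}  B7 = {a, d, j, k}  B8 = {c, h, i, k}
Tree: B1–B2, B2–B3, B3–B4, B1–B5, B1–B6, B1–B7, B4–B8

No — vertex e appears in no bag.

A tree decomposition must satisfy three properties: every vertex lies in some bag; for every edge, both endpoints lie together in some bag; and for every vertex, the bags containing it form a connected subtree. Here vertex e appears in no bag, so the decomposition is invalid.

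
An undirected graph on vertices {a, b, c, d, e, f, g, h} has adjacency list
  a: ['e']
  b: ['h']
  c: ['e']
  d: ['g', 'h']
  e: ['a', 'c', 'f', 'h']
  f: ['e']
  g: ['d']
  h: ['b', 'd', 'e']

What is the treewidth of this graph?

A width-1 tree decomposition is:
Bags: B1 = {c, e}  B2 = {e, h}  B3 = {d, h}  B4 = {e, f}  B5 = {d, g}  B6 = {b, h}  B7 = {a, e}
Tree: B1–B2, B2–B3, B1–B4, B3–B5, B3–B6, B1–B7
Each bag holds 2 vertices, so the decomposition has width 1, which upper-bounds the treewidth. Any graph with an edge has treewidth ≥ 1, and G has the edge e–c. Therefore the treewidth is 1.

1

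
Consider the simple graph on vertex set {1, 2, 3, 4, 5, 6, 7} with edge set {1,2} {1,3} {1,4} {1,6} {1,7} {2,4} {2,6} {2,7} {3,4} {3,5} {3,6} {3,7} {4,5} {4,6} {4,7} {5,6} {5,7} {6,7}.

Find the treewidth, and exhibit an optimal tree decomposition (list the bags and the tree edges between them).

Each bag holds 5 vertices, so the decomposition has width 4, which upper-bounds the treewidth. For the lower bound, the 5 vertices {1, 2, 4, 6, 7} are pairwise adjacent, and any tree decomposition puts a clique entirely inside one bag — forcing width ≥ 4. Therefore the treewidth is 4.

Treewidth 4.
One optimal decomposition is:
Bags: B1 = {1, 3, 4, 6, 7}  B2 = {3, 4, 5, 6, 7}  B3 = {1, 2, 4, 6, 7}
Tree: B1–B2, B1–B3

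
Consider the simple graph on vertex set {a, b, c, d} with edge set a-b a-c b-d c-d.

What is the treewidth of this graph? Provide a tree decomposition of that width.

Treewidth 2.
One optimal decomposition is:
Bags: B1 = {a, c, d}  B2 = {a, b, d}
Tree: B1–B2

Every bag has size at most 3, so the width is 3 − 1 = 2 and tw(G) ≤ 2. The edges a–c–d–b–a form a cycle, so G is not a tree and its treewidth is at least 2. Combining the bounds, tw(G) = 2.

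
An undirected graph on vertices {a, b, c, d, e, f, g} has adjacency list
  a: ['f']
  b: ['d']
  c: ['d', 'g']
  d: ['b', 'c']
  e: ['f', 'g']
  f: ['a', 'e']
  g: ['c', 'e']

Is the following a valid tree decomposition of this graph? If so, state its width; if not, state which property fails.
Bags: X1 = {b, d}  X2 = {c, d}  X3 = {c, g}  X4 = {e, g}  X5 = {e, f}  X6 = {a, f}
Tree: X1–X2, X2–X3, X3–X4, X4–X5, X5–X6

Yes; width 1.

Checking the three conditions: (i) the bags cover all of {a, b, c, d, e, f, g}; (ii) for each edge, some bag contains both endpoints; (iii) the bags containing any fixed vertex form a subtree. All hold, so the decomposition is valid with width 2 − 1 = 1.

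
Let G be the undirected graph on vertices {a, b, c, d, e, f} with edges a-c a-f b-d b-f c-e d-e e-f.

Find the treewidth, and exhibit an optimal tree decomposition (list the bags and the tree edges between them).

Every bag has size at most 3, so the width is 3 − 1 = 2 and tw(G) ≤ 2. The edges d–b–f–e–d form a cycle, so G is not a tree and its treewidth is at least 2. Therefore the treewidth is 2.

Treewidth 2.
One such decomposition:
Bags: B1 = {b, d, e}  B2 = {b, e, f}  B3 = {c, e, f}  B4 = {a, c, f}
Tree: B1–B2, B2–B3, B3–B4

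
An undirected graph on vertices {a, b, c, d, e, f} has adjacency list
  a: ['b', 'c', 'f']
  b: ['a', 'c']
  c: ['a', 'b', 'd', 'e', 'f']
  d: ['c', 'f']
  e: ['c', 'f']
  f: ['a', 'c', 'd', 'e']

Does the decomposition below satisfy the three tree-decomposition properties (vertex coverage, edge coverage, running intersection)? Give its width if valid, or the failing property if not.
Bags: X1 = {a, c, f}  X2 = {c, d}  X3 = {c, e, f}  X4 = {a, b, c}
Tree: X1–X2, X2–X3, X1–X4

No — edge (f,d) lies in no bag.

A tree decomposition must satisfy three properties: every vertex lies in some bag; for every edge, both endpoints lie together in some bag; and for every vertex, the bags containing it form a connected subtree. Here edge (f,d) lies in no bag, so the decomposition is invalid.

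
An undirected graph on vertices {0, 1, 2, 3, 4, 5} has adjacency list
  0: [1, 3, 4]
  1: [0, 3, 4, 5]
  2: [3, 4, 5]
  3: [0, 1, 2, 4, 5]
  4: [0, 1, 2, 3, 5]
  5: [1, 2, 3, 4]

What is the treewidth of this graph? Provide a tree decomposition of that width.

The largest bag has 4 vertices, giving width 3; this decomposition certifies tw(G) ≤ 3. On the other hand G contains the 4-clique {0, 1, 3, 4}. A clique must lie in a single bag of any decomposition, so no decomposition can have width below 3. Therefore the treewidth is 3.

Treewidth 3.
Bags: B1 = {0, 1, 3, 4}  B2 = {1, 3, 4, 5}  B3 = {2, 3, 4, 5}
Tree: B1–B2, B2–B3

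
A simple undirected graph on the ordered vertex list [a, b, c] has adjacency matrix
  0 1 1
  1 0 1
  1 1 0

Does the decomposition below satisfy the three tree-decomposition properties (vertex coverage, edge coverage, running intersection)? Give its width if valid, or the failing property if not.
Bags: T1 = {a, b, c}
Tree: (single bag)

Yes; width 2.

Vertex coverage: the bags together contain {a, b, c}, the full vertex set. Edge coverage: each edge of G has both endpoints in at least one bag. Running intersection: for every vertex, the bags containing it form a connected subtree. All three properties hold, so this is a valid tree decomposition of width max|bag| − 1 = 2, and hence tw(G) ≤ 2.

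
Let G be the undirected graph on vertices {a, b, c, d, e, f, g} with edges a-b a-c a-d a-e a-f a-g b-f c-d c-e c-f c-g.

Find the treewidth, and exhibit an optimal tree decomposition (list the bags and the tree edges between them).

Treewidth 2.
One optimal decomposition is:
Bags: B1 = {a, c, g}  B2 = {a, c, f}  B3 = {a, c, e}  B4 = {a, b, f}  B5 = {a, c, d}
Tree: B1–B2, B2–B3, B2–B4, B2–B5

The largest bag has 3 vertices, giving width 2; this decomposition certifies tw(G) ≤ 2. Conversely, {a, c, d} is a clique of size 3, and the vertices of any clique must share a bag in every tree decomposition; so some bag has ≥ 3 vertices and tw(G) ≥ 2. Therefore the treewidth is 2.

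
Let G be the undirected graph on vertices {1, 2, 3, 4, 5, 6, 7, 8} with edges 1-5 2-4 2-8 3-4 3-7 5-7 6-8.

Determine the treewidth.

A width-1 tree decomposition is:
Bags: B1 = {6, 8}  B2 = {2, 8}  B3 = {2, 4}  B4 = {3, 4}  B5 = {3, 7}  B6 = {5, 7}  B7 = {1, 5}
Tree: B1–B2, B2–B3, B3–B4, B4–B5, B5–B6, B6–B7
Every bag has size at most 2, so the width is 2 − 1 = 1 and tw(G) ≤ 1. G has an edge, so its treewidth is at least 1. Hence tw(G) = 1 exactly.

1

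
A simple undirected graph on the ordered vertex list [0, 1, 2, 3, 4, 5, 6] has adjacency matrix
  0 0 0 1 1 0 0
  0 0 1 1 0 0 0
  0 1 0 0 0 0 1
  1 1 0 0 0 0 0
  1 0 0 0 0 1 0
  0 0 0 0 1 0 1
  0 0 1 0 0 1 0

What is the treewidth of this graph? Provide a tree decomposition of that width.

Each bag holds 3 vertices, so the decomposition has width 2, which upper-bounds the treewidth. For the lower bound, G contains the cycle 3–1–2–6–5–4–0–3, so G is not a forest; only forests have treewidth ≤ 1, hence tw(G) ≥ 2. The upper and lower bounds meet at 2, so that is the treewidth.

Treewidth 2.
Bags: B1 = {1, 2, 3}  B2 = {2, 3, 6}  B3 = {3, 5, 6}  B4 = {3, 4, 5}  B5 = {0, 3, 4}
Tree: B1–B2, B2–B3, B3–B4, B4–B5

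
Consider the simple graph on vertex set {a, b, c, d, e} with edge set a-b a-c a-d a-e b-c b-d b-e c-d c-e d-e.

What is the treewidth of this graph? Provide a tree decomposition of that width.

A single bag containing all 5 vertices is trivially a valid decomposition of width 4. Conversely, {a, b, c, d, e} is a clique of size 5, and the vertices of any clique must share a bag in every tree decomposition; so some bag has ≥ 5 vertices and tw(G) ≥ 4. The upper and lower bounds meet at 4, so that is the treewidth.

Treewidth 4.
Bags: B1 = {a, b, c, d, e}
Tree: (single bag)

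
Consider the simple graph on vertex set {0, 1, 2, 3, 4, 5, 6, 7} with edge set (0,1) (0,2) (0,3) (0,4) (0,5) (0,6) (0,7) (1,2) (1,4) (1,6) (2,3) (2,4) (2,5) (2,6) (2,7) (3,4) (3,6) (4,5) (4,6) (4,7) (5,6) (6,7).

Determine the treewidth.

A width-4 tree decomposition is:
Bags: B1 = {0, 2, 4, 6, 7}  B2 = {0, 2, 3, 4, 6}  B3 = {0, 2, 4, 5, 6}  B4 = {0, 1, 2, 4, 6}
Tree: B1–B2, B1–B3, B1–B4
Every bag has size at most 5, so the width is 5 − 1 = 4 and tw(G) ≤ 4. For the lower bound, the 5 vertices {0, 1, 2, 4, 6} are pairwise adjacent, and any tree decomposition puts a clique entirely inside one bag — forcing width ≥ 4. Therefore the treewidth is 4.

4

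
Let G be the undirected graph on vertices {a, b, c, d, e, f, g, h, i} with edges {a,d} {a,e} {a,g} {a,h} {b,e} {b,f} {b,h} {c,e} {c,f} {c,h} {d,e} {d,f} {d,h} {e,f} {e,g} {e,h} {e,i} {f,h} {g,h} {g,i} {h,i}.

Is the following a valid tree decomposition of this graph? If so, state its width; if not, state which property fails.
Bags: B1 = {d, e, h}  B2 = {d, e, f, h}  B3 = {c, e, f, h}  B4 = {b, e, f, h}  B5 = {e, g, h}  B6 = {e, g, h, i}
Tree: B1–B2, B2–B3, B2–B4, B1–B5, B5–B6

A tree decomposition must satisfy three properties: every vertex lies in some bag; for every edge, both endpoints lie together in some bag; and for every vertex, the bags containing it form a connected subtree. Here vertex a appears in no bag, so the decomposition is invalid.

No — vertex a appears in no bag.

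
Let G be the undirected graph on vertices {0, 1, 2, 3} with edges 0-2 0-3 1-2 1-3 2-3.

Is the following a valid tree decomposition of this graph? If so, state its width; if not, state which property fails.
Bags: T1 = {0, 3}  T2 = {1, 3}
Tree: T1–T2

No — vertex 2 appears in no bag.

A tree decomposition must satisfy three properties: every vertex lies in some bag; for every edge, both endpoints lie together in some bag; and for every vertex, the bags containing it form a connected subtree. Here vertex 2 appears in no bag, so the decomposition is invalid.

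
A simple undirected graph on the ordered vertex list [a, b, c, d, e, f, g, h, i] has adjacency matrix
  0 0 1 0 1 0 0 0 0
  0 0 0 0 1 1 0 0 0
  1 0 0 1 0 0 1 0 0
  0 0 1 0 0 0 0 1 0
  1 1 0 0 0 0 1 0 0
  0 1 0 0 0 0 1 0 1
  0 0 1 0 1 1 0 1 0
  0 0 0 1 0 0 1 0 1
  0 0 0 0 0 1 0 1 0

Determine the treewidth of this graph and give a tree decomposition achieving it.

Treewidth 3.
Bags: B1 = {b, e, f, i}  B2 = {e, f, g, i}  B3 = {e, g, h, i}  B4 = {a, e, g, h}  B5 = {a, c, g, h}  B6 = {a, c, d, h}
Tree: B1–B2, B2–B3, B3–B4, B4–B5, B5–B6

The largest bag has 4 vertices, giving width 3; this decomposition certifies tw(G) ≤ 3. For the lower bound: the 4 vertex sets {b,f,i}, {e}, {g}, {a,c,d,h} are disjoint, each induces a connected subgraph, and every pair is joined by at least one edge of G. Contracting each set to a single vertex therefore yields K_{4} as a minor, and since treewidth is minor-monotone, tw(G) ≥ tw(K_{4}) = 3. The upper and lower bounds meet at 3, so that is the treewidth.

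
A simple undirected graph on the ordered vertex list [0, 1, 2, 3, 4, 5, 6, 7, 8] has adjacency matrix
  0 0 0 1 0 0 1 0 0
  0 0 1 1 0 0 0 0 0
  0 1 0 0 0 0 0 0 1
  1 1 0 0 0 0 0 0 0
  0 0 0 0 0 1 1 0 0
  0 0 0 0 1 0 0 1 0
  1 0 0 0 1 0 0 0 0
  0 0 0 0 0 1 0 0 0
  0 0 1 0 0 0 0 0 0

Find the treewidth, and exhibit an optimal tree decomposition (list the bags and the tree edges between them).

Treewidth 1.
One optimal decomposition is:
Bags: B1 = {2, 8}  B2 = {1, 2}  B3 = {1, 3}  B4 = {0, 3}  B5 = {0, 6}  B6 = {4, 6}  B7 = {4, 5}  B8 = {5, 7}
Tree: B1–B2, B2–B3, B3–B4, B4–B5, B5–B6, B6–B7, B7–B8

The largest bag has 2 vertices, giving width 1; this decomposition certifies tw(G) ≤ 1. Any graph with an edge has treewidth ≥ 1, and G has the edge 8–2. Therefore the treewidth is 1.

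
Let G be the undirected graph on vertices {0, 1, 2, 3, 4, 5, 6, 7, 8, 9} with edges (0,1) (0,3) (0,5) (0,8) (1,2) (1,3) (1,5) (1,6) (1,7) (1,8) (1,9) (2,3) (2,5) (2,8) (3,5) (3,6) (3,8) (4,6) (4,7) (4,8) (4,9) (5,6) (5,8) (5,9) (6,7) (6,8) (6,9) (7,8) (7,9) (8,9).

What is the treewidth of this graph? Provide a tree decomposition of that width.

Treewidth 4.
One such decomposition:
Bags: B1 = {1, 5, 6, 8, 9}  B2 = {1, 3, 5, 6, 8}  B3 = {1, 2, 3, 5, 8}  B4 = {1, 6, 7, 8, 9}  B5 = {4, 6, 7, 8, 9}  B6 = {0, 1, 3, 5, 8}
Tree: B1–B2, B2–B3, B1–B4, B4–B5, B3–B6

The largest bag has 5 vertices, giving width 4; this decomposition certifies tw(G) ≤ 4. For the lower bound, the 5 vertices {1, 5, 6, 8, 9} are pairwise adjacent, and any tree decomposition puts a clique entirely inside one bag — forcing width ≥ 4. The upper and lower bounds meet at 4, so that is the treewidth.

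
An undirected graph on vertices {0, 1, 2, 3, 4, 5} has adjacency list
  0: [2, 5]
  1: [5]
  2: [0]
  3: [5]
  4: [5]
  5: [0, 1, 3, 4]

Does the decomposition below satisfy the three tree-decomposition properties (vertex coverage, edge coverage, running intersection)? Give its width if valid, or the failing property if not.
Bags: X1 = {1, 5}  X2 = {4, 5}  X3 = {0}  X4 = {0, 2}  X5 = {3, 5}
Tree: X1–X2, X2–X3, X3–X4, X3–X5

No — edge (5,0) lies in no bag.

A tree decomposition must satisfy three properties: every vertex lies in some bag; for every edge, both endpoints lie together in some bag; and for every vertex, the bags containing it form a connected subtree. Here edge (5,0) lies in no bag, so the decomposition is invalid.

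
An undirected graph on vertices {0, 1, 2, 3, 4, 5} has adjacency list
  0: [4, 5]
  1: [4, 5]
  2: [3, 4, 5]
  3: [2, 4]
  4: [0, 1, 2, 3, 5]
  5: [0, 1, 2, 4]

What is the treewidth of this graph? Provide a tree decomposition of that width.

Treewidth 2.
Bags: B1 = {2, 4, 5}  B2 = {2, 3, 4}  B3 = {1, 4, 5}  B4 = {0, 4, 5}
Tree: B1–B2, B1–B3, B1–B4

Every bag has size at most 3, so the width is 3 − 1 = 2 and tw(G) ≤ 2. For the lower bound, the 3 vertices {2, 3, 4} are pairwise adjacent, and any tree decomposition puts a clique entirely inside one bag — forcing width ≥ 2. Therefore the treewidth is 2.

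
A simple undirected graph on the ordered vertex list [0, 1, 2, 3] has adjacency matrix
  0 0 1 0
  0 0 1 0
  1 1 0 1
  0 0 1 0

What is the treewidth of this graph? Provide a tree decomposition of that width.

Treewidth 1.
One optimal decomposition is:
Bags: B1 = {0, 2}  B2 = {1, 2}  B3 = {2, 3}
Tree: B1–B2, B1–B3

Every bag has size at most 2, so the width is 2 − 1 = 1 and tw(G) ≤ 1. Any graph with an edge has treewidth ≥ 1, and G has the edge 0–2. Therefore the treewidth is 1.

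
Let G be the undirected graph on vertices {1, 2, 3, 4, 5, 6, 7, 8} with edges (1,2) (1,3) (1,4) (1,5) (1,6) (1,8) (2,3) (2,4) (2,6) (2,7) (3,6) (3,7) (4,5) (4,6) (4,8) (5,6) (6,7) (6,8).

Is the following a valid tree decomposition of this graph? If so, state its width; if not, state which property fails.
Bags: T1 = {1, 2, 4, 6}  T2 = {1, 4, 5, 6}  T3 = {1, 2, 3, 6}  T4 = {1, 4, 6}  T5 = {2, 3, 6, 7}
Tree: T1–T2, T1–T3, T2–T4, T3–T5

A tree decomposition must satisfy three properties: every vertex lies in some bag; for every edge, both endpoints lie together in some bag; and for every vertex, the bags containing it form a connected subtree. Here vertex 8 appears in no bag, so the decomposition is invalid.

No — vertex 8 appears in no bag.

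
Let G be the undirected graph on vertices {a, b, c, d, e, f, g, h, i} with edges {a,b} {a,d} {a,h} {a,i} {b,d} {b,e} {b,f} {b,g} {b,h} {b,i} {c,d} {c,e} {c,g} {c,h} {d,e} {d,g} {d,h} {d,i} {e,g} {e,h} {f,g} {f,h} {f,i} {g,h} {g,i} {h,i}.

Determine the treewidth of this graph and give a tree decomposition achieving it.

Treewidth 4.
Bags: B1 = {b, d, e, g, h}  B2 = {c, d, e, g, h}  B3 = {b, d, g, h, i}  B4 = {a, b, d, h, i}  B5 = {b, f, g, h, i}
Tree: B1–B2, B1–B3, B3–B4, B3–B5

The largest bag has 5 vertices, giving width 4; this decomposition certifies tw(G) ≤ 4. On the other hand G contains the 5-clique {c, d, e, g, h}. A clique must lie in a single bag of any decomposition, so no decomposition can have width below 4. Combining the bounds, tw(G) = 4.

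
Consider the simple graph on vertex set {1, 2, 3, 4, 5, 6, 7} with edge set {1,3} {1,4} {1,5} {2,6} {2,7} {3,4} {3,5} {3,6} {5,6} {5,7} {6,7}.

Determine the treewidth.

2

A width-2 tree decomposition is:
Bags: B1 = {5, 6, 7}  B2 = {3, 5, 6}  B3 = {1, 3, 5}  B4 = {1, 3, 4}  B5 = {2, 6, 7}
Tree: B1–B2, B2–B3, B3–B4, B1–B5
Every bag has size at most 3, so the width is 3 − 1 = 2 and tw(G) ≤ 2. For the lower bound, the 3 vertices {2, 6, 7} are pairwise adjacent, and any tree decomposition puts a clique entirely inside one bag — forcing width ≥ 2. The upper and lower bounds meet at 2, so that is the treewidth.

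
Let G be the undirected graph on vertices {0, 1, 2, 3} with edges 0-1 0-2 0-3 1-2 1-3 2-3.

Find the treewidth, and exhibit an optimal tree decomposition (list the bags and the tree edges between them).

With just one bag of size 4, the width is 4 − 1 = 3, so tw(G) ≤ 3. For the lower bound, the 4 vertices {0, 1, 2, 3} are pairwise adjacent, and any tree decomposition puts a clique entirely inside one bag — forcing width ≥ 3. Hence tw(G) = 3 exactly.

Treewidth 3.
One optimal decomposition is:
Bags: B1 = {0, 1, 2, 3}
Tree: (single bag)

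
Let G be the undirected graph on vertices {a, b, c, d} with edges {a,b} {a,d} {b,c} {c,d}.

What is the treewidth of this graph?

A width-2 tree decomposition is:
Bags: B1 = {a, b, d}  B2 = {b, c, d}
Tree: B1–B2
The largest bag has 3 vertices, giving width 2; this decomposition certifies tw(G) ≤ 2. For the lower bound, G contains the cycle d–a–b–c–d, so G is not a forest; only forests have treewidth ≤ 1, hence tw(G) ≥ 2. Hence tw(G) = 2 exactly.

2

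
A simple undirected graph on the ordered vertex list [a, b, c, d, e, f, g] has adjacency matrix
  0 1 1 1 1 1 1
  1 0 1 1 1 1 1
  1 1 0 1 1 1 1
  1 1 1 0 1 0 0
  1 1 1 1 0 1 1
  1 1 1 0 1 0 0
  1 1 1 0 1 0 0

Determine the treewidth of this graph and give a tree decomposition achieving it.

Treewidth 4.
One optimal decomposition is:
Bags: B1 = {a, b, c, e, g}  B2 = {a, b, c, e, f}  B3 = {a, b, c, d, e}
Tree: B1–B2, B1–B3

Each bag holds 5 vertices, so the decomposition has width 4, which upper-bounds the treewidth. On the other hand G contains the 5-clique {a, b, c, d, e}. A clique must lie in a single bag of any decomposition, so no decomposition can have width below 4. Therefore the treewidth is 4.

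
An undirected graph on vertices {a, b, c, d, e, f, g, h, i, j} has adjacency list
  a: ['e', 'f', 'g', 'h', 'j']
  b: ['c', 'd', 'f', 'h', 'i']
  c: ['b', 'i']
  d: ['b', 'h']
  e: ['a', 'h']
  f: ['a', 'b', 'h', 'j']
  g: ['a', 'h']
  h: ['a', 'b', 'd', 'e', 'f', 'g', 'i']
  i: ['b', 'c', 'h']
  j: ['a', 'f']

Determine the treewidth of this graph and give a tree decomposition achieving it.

Treewidth 2.
Bags: B1 = {b, f, h}  B2 = {b, h, i}  B3 = {a, f, h}  B4 = {b, d, h}  B5 = {b, c, i}  B6 = {a, e, h}  B7 = {a, f, j}  B8 = {a, g, h}
Tree: B1–B2, B1–B3, B1–B4, B2–B5, B3–B6, B3–B7, B3–B8

The largest bag has 3 vertices, giving width 2; this decomposition certifies tw(G) ≤ 2. Conversely, {a, f, j} is a clique of size 3, and the vertices of any clique must share a bag in every tree decomposition; so some bag has ≥ 3 vertices and tw(G) ≥ 2. Hence tw(G) = 2 exactly.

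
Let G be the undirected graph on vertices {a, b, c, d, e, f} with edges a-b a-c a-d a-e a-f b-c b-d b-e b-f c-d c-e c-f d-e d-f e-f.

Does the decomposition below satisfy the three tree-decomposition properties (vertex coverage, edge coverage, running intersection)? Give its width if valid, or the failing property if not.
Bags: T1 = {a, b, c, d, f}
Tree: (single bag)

A tree decomposition must satisfy three properties: every vertex lies in some bag; for every edge, both endpoints lie together in some bag; and for every vertex, the bags containing it form a connected subtree. Here vertex e appears in no bag, so the decomposition is invalid.

No — vertex e appears in no bag.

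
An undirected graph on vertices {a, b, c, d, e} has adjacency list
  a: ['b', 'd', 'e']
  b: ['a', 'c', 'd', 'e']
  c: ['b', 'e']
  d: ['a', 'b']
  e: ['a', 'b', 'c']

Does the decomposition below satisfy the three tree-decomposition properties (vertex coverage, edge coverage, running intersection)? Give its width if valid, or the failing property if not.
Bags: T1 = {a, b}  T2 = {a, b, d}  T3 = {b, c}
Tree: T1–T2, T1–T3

A tree decomposition must satisfy three properties: every vertex lies in some bag; for every edge, both endpoints lie together in some bag; and for every vertex, the bags containing it form a connected subtree. Here vertex e appears in no bag, so the decomposition is invalid.

No — vertex e appears in no bag.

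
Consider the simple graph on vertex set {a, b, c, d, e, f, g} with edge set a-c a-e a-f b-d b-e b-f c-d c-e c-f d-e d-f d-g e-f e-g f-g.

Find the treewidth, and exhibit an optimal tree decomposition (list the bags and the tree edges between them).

Each bag holds 4 vertices, so the decomposition has width 3, which upper-bounds the treewidth. Conversely, {d, e, f, g} is a clique of size 4, and the vertices of any clique must share a bag in every tree decomposition; so some bag has ≥ 4 vertices and tw(G) ≥ 3. The upper and lower bounds meet at 3, so that is the treewidth.

Treewidth 3.
One such decomposition:
Bags: B1 = {c, d, e, f}  B2 = {a, c, e, f}  B3 = {b, d, e, f}  B4 = {d, e, f, g}
Tree: B1–B2, B1–B3, B3–B4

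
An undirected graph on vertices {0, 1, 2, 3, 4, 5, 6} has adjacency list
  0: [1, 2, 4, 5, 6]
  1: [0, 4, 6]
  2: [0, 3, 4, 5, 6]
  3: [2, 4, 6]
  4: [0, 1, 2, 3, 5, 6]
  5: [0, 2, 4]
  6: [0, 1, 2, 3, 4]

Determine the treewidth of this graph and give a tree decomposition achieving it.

Treewidth 3.
One such decomposition:
Bags: B1 = {0, 2, 4, 6}  B2 = {0, 2, 4, 5}  B3 = {2, 3, 4, 6}  B4 = {0, 1, 4, 6}
Tree: B1–B2, B1–B3, B1–B4

The largest bag has 4 vertices, giving width 3; this decomposition certifies tw(G) ≤ 3. On the other hand G contains the 4-clique {0, 1, 4, 6}. A clique must lie in a single bag of any decomposition, so no decomposition can have width below 3. Therefore the treewidth is 3.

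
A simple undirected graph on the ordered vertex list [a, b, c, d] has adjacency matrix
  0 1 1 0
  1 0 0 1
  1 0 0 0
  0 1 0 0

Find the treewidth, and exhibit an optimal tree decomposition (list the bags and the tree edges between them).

Every bag has size at most 2, so the width is 2 − 1 = 1 and tw(G) ≤ 1. Any graph with an edge has treewidth ≥ 1, and G has the edge c–a. Therefore the treewidth is 1.

Treewidth 1.
Bags: B1 = {a, c}  B2 = {a, b}  B3 = {b, d}
Tree: B1–B2, B2–B3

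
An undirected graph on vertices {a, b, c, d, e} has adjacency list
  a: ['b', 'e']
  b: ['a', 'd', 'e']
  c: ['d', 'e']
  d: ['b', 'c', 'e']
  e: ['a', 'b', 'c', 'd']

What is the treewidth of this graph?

A width-2 tree decomposition is:
Bags: B1 = {c, d, e}  B2 = {b, d, e}  B3 = {a, b, e}
Tree: B1–B2, B2–B3
Each bag holds 3 vertices, so the decomposition has width 2, which upper-bounds the treewidth. For the lower bound, the 3 vertices {c, d, e} are pairwise adjacent, and any tree decomposition puts a clique entirely inside one bag — forcing width ≥ 2. The upper and lower bounds meet at 2, so that is the treewidth.

2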